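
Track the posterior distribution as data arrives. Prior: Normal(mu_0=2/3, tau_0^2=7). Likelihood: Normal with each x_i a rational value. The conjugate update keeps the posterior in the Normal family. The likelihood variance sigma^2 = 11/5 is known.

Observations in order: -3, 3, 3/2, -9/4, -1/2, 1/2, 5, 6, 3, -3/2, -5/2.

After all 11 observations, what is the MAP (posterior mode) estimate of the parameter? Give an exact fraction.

obs 1: x=-3 → posterior Normal(-293/138, 77/46)
obs 2: x=3 → posterior Normal(22/243, 77/81)
obs 3: x=3/2 → posterior Normal(359/696, 77/116)
obs 4: x=-9/4 → posterior Normal(-227/1812, 77/151)
obs 5: x=-1/2 → posterior Normal(-437/2232, 77/186)
obs 6: x=1/2 → posterior Normal(-227/2652, 77/221)
obs 7: x=5 → posterior Normal(1873/3072, 77/256)
obs 8: x=6 → posterior Normal(4393/3492, 77/291)
obs 9: x=3 → posterior Normal(5653/3912, 77/326)
obs 10: x=-3/2 → posterior Normal(5023/4332, 77/361)
obs 11: x=-5/2 → posterior Normal(3973/4752, 7/36)

3973/4752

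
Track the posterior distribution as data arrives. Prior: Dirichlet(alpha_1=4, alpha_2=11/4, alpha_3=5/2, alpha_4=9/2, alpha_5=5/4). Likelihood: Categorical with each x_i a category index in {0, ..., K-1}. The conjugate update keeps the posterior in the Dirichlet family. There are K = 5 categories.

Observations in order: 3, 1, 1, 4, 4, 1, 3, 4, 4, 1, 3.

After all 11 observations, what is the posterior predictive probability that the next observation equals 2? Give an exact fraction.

5/52

obs 1: x=3 → posterior Dirichlet(4, 11/4, 5/2, 11/2, 5/4)
obs 2: x=1 → posterior Dirichlet(4, 15/4, 5/2, 11/2, 5/4)
obs 3: x=1 → posterior Dirichlet(4, 19/4, 5/2, 11/2, 5/4)
obs 4: x=4 → posterior Dirichlet(4, 19/4, 5/2, 11/2, 9/4)
obs 5: x=4 → posterior Dirichlet(4, 19/4, 5/2, 11/2, 13/4)
obs 6: x=1 → posterior Dirichlet(4, 23/4, 5/2, 11/2, 13/4)
obs 7: x=3 → posterior Dirichlet(4, 23/4, 5/2, 13/2, 13/4)
obs 8: x=4 → posterior Dirichlet(4, 23/4, 5/2, 13/2, 17/4)
obs 9: x=4 → posterior Dirichlet(4, 23/4, 5/2, 13/2, 21/4)
obs 10: x=1 → posterior Dirichlet(4, 27/4, 5/2, 13/2, 21/4)
obs 11: x=3 → posterior Dirichlet(4, 27/4, 5/2, 15/2, 21/4)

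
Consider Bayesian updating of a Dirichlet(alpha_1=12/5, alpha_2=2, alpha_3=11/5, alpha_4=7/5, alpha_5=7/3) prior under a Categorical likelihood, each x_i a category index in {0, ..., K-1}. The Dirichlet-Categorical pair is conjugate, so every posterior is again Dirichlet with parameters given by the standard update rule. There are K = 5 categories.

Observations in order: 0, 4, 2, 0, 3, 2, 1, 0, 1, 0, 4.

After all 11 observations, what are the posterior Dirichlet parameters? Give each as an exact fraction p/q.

alpha_1=32/5, alpha_2=4, alpha_3=21/5, alpha_4=12/5, alpha_5=13/3

obs 1: x=0 → posterior Dirichlet(17/5, 2, 11/5, 7/5, 7/3)
obs 2: x=4 → posterior Dirichlet(17/5, 2, 11/5, 7/5, 10/3)
obs 3: x=2 → posterior Dirichlet(17/5, 2, 16/5, 7/5, 10/3)
obs 4: x=0 → posterior Dirichlet(22/5, 2, 16/5, 7/5, 10/3)
obs 5: x=3 → posterior Dirichlet(22/5, 2, 16/5, 12/5, 10/3)
obs 6: x=2 → posterior Dirichlet(22/5, 2, 21/5, 12/5, 10/3)
obs 7: x=1 → posterior Dirichlet(22/5, 3, 21/5, 12/5, 10/3)
obs 8: x=0 → posterior Dirichlet(27/5, 3, 21/5, 12/5, 10/3)
obs 9: x=1 → posterior Dirichlet(27/5, 4, 21/5, 12/5, 10/3)
obs 10: x=0 → posterior Dirichlet(32/5, 4, 21/5, 12/5, 10/3)
obs 11: x=4 → posterior Dirichlet(32/5, 4, 21/5, 12/5, 13/3)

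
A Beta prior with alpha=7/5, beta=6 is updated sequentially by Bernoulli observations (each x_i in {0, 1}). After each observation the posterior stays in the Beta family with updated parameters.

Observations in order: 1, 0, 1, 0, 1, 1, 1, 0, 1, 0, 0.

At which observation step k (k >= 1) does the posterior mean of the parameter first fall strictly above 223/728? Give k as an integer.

k = 3

obs 1: x=1 → posterior Beta(12/5, 6)
obs 2: x=0 → posterior Beta(12/5, 7)
obs 3: x=1 → posterior Beta(17/5, 7)
obs 4: x=0 → posterior Beta(17/5, 8)
obs 5: x=1 → posterior Beta(22/5, 8)
obs 6: x=1 → posterior Beta(27/5, 8)
obs 7: x=1 → posterior Beta(32/5, 8)
obs 8: x=0 → posterior Beta(32/5, 9)
obs 9: x=1 → posterior Beta(37/5, 9)
obs 10: x=0 → posterior Beta(37/5, 10)
obs 11: x=0 → posterior Beta(37/5, 11)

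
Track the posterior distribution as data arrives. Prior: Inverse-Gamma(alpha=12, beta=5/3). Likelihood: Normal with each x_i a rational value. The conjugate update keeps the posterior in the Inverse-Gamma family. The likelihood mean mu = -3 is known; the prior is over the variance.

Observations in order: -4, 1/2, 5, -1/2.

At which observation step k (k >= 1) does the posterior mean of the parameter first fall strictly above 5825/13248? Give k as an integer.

obs 1: x=-4 → posterior Inverse-Gamma(25/2, 13/6)
obs 2: x=1/2 → posterior Inverse-Gamma(13, 199/24)
obs 3: x=5 → posterior Inverse-Gamma(27/2, 967/24)
obs 4: x=-1/2 → posterior Inverse-Gamma(14, 521/12)

k = 2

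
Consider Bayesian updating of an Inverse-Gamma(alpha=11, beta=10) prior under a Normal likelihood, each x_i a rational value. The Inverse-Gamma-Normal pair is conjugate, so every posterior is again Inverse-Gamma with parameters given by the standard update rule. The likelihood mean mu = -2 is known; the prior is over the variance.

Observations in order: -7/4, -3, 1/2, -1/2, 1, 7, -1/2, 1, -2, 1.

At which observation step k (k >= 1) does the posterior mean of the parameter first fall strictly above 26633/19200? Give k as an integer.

obs 1: x=-7/4 → posterior Inverse-Gamma(23/2, 321/32)
obs 2: x=-3 → posterior Inverse-Gamma(12, 337/32)
obs 3: x=1/2 → posterior Inverse-Gamma(25/2, 437/32)
obs 4: x=-1/2 → posterior Inverse-Gamma(13, 473/32)
obs 5: x=1 → posterior Inverse-Gamma(27/2, 617/32)
obs 6: x=7 → posterior Inverse-Gamma(14, 1913/32)
obs 7: x=-1/2 → posterior Inverse-Gamma(29/2, 1949/32)
obs 8: x=1 → posterior Inverse-Gamma(15, 2093/32)
obs 9: x=-2 → posterior Inverse-Gamma(31/2, 2093/32)
obs 10: x=1 → posterior Inverse-Gamma(16, 2237/32)

k = 5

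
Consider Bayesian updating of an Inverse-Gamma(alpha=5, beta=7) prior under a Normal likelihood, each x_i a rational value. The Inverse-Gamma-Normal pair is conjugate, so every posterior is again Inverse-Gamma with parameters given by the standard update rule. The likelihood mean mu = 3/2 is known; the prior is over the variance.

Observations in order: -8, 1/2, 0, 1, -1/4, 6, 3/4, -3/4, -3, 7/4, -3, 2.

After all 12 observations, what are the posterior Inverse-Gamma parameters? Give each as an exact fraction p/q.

alpha=11, beta=355/4

obs 1: x=-8 → posterior Inverse-Gamma(11/2, 417/8)
obs 2: x=1/2 → posterior Inverse-Gamma(6, 421/8)
obs 3: x=0 → posterior Inverse-Gamma(13/2, 215/4)
obs 4: x=1 → posterior Inverse-Gamma(7, 431/8)
obs 5: x=-1/4 → posterior Inverse-Gamma(15/2, 1773/32)
obs 6: x=6 → posterior Inverse-Gamma(8, 2097/32)
obs 7: x=3/4 → posterior Inverse-Gamma(17/2, 1053/16)
obs 8: x=-3/4 → posterior Inverse-Gamma(9, 2187/32)
obs 9: x=-3 → posterior Inverse-Gamma(19/2, 2511/32)
obs 10: x=7/4 → posterior Inverse-Gamma(10, 157/2)
obs 11: x=-3 → posterior Inverse-Gamma(21/2, 709/8)
obs 12: x=2 → posterior Inverse-Gamma(11, 355/4)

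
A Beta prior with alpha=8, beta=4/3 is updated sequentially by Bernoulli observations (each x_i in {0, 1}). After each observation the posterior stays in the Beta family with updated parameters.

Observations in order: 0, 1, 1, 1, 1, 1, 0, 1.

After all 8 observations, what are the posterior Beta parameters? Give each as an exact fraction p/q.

alpha=14, beta=10/3

obs 1: x=0 → posterior Beta(8, 7/3)
obs 2: x=1 → posterior Beta(9, 7/3)
obs 3: x=1 → posterior Beta(10, 7/3)
obs 4: x=1 → posterior Beta(11, 7/3)
obs 5: x=1 → posterior Beta(12, 7/3)
obs 6: x=1 → posterior Beta(13, 7/3)
obs 7: x=0 → posterior Beta(13, 10/3)
obs 8: x=1 → posterior Beta(14, 10/3)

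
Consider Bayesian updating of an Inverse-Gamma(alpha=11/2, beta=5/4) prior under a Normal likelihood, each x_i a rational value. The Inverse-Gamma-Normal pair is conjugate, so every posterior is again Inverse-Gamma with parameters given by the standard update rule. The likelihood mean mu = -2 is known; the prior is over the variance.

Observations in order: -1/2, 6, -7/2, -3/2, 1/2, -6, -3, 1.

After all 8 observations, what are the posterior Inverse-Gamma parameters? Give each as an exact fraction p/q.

alpha=19/2, beta=207/4

obs 1: x=-1/2 → posterior Inverse-Gamma(6, 19/8)
obs 2: x=6 → posterior Inverse-Gamma(13/2, 275/8)
obs 3: x=-7/2 → posterior Inverse-Gamma(7, 71/2)
obs 4: x=-3/2 → posterior Inverse-Gamma(15/2, 285/8)
obs 5: x=1/2 → posterior Inverse-Gamma(8, 155/4)
obs 6: x=-6 → posterior Inverse-Gamma(17/2, 187/4)
obs 7: x=-3 → posterior Inverse-Gamma(9, 189/4)
obs 8: x=1 → posterior Inverse-Gamma(19/2, 207/4)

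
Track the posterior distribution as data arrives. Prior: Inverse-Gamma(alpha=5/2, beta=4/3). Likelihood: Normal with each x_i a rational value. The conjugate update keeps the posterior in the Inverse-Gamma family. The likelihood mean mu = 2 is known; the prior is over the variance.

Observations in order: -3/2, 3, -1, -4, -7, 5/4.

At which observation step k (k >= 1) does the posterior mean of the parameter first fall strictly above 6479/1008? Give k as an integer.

k = 4

obs 1: x=-3/2 → posterior Inverse-Gamma(3, 179/24)
obs 2: x=3 → posterior Inverse-Gamma(7/2, 191/24)
obs 3: x=-1 → posterior Inverse-Gamma(4, 299/24)
obs 4: x=-4 → posterior Inverse-Gamma(9/2, 731/24)
obs 5: x=-7 → posterior Inverse-Gamma(5, 1703/24)
obs 6: x=5/4 → posterior Inverse-Gamma(11/2, 6839/96)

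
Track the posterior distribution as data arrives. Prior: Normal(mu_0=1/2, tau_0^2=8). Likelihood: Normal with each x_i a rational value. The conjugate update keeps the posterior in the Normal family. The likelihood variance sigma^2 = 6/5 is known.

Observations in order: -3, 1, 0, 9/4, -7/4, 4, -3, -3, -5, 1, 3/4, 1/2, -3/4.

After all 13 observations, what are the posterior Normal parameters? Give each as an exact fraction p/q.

mu_0=-277/526, tau_0^2=24/263

obs 1: x=-3 → posterior Normal(-117/46, 24/23)
obs 2: x=1 → posterior Normal(-77/86, 24/43)
obs 3: x=0 → posterior Normal(-11/18, 8/21)
obs 4: x=9/4 → posterior Normal(13/166, 24/83)
obs 5: x=-7/4 → posterior Normal(-57/206, 24/103)
obs 6: x=4 → posterior Normal(103/246, 8/41)
obs 7: x=-3 → posterior Normal(-17/286, 24/143)
obs 8: x=-3 → posterior Normal(-137/326, 24/163)
obs 9: x=-5 → posterior Normal(-337/366, 8/61)
obs 10: x=1 → posterior Normal(-297/406, 24/203)
obs 11: x=3/4 → posterior Normal(-267/446, 24/223)
obs 12: x=1/2 → posterior Normal(-247/486, 8/81)
obs 13: x=-3/4 → posterior Normal(-277/526, 24/263)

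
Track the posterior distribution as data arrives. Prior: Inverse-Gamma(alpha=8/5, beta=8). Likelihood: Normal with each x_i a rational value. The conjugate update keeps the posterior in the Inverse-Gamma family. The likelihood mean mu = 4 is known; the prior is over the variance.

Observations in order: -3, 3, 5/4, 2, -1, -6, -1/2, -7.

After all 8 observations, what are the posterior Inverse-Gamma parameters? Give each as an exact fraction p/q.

obs 1: x=-3 → posterior Inverse-Gamma(21/10, 65/2)
obs 2: x=3 → posterior Inverse-Gamma(13/5, 33)
obs 3: x=5/4 → posterior Inverse-Gamma(31/10, 1177/32)
obs 4: x=2 → posterior Inverse-Gamma(18/5, 1241/32)
obs 5: x=-1 → posterior Inverse-Gamma(41/10, 1641/32)
obs 6: x=-6 → posterior Inverse-Gamma(23/5, 3241/32)
obs 7: x=-1/2 → posterior Inverse-Gamma(51/10, 3565/32)
obs 8: x=-7 → posterior Inverse-Gamma(28/5, 5501/32)

alpha=28/5, beta=5501/32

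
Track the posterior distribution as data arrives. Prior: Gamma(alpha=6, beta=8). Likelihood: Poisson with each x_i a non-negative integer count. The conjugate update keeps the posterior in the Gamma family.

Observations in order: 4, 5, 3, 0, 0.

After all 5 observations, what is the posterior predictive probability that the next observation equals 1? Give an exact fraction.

1012098662567616538161/2988151979474457198592

obs 1: x=4 → posterior Gamma(10, 9)
obs 2: x=5 → posterior Gamma(15, 10)
obs 3: x=3 → posterior Gamma(18, 11)
obs 4: x=0 → posterior Gamma(18, 12)
obs 5: x=0 → posterior Gamma(18, 13)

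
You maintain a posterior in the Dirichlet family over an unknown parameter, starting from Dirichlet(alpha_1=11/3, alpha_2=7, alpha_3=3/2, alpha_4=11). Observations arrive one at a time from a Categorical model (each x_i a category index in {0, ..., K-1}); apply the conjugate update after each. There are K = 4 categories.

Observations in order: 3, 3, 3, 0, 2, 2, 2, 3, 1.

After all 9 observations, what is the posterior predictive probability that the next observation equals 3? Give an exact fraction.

90/193

obs 1: x=3 → posterior Dirichlet(11/3, 7, 3/2, 12)
obs 2: x=3 → posterior Dirichlet(11/3, 7, 3/2, 13)
obs 3: x=3 → posterior Dirichlet(11/3, 7, 3/2, 14)
obs 4: x=0 → posterior Dirichlet(14/3, 7, 3/2, 14)
obs 5: x=2 → posterior Dirichlet(14/3, 7, 5/2, 14)
obs 6: x=2 → posterior Dirichlet(14/3, 7, 7/2, 14)
obs 7: x=2 → posterior Dirichlet(14/3, 7, 9/2, 14)
obs 8: x=3 → posterior Dirichlet(14/3, 7, 9/2, 15)
obs 9: x=1 → posterior Dirichlet(14/3, 8, 9/2, 15)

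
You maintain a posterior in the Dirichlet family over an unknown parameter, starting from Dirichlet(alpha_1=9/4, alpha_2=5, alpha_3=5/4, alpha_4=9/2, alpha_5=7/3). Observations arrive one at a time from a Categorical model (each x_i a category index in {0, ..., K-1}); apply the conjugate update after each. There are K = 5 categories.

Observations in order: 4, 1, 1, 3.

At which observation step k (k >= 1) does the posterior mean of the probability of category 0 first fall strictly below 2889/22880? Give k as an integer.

obs 1: x=4 → posterior Dirichlet(9/4, 5, 5/4, 9/2, 10/3)
obs 2: x=1 → posterior Dirichlet(9/4, 6, 5/4, 9/2, 10/3)
obs 3: x=1 → posterior Dirichlet(9/4, 7, 5/4, 9/2, 10/3)
obs 4: x=3 → posterior Dirichlet(9/4, 7, 5/4, 11/2, 10/3)

k = 3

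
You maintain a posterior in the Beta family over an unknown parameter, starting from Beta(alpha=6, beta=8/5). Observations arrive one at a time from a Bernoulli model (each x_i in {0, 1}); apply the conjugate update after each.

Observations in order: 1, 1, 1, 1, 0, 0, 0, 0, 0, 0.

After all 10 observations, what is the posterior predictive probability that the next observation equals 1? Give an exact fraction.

25/44

obs 1: x=1 → posterior Beta(7, 8/5)
obs 2: x=1 → posterior Beta(8, 8/5)
obs 3: x=1 → posterior Beta(9, 8/5)
obs 4: x=1 → posterior Beta(10, 8/5)
obs 5: x=0 → posterior Beta(10, 13/5)
obs 6: x=0 → posterior Beta(10, 18/5)
obs 7: x=0 → posterior Beta(10, 23/5)
obs 8: x=0 → posterior Beta(10, 28/5)
obs 9: x=0 → posterior Beta(10, 33/5)
obs 10: x=0 → posterior Beta(10, 38/5)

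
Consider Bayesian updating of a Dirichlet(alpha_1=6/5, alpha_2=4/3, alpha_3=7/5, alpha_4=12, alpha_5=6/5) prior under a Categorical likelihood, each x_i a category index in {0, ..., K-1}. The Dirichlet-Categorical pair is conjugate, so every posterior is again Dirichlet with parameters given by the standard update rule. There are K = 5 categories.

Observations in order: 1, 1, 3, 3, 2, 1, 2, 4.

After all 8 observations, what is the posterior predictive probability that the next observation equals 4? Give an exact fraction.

33/377

obs 1: x=1 → posterior Dirichlet(6/5, 7/3, 7/5, 12, 6/5)
obs 2: x=1 → posterior Dirichlet(6/5, 10/3, 7/5, 12, 6/5)
obs 3: x=3 → posterior Dirichlet(6/5, 10/3, 7/5, 13, 6/5)
obs 4: x=3 → posterior Dirichlet(6/5, 10/3, 7/5, 14, 6/5)
obs 5: x=2 → posterior Dirichlet(6/5, 10/3, 12/5, 14, 6/5)
obs 6: x=1 → posterior Dirichlet(6/5, 13/3, 12/5, 14, 6/5)
obs 7: x=2 → posterior Dirichlet(6/5, 13/3, 17/5, 14, 6/5)
obs 8: x=4 → posterior Dirichlet(6/5, 13/3, 17/5, 14, 11/5)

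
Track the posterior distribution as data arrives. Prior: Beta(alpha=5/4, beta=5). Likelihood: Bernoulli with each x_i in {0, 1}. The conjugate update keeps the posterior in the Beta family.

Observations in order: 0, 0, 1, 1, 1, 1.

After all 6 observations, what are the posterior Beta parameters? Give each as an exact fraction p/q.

alpha=21/4, beta=7

obs 1: x=0 → posterior Beta(5/4, 6)
obs 2: x=0 → posterior Beta(5/4, 7)
obs 3: x=1 → posterior Beta(9/4, 7)
obs 4: x=1 → posterior Beta(13/4, 7)
obs 5: x=1 → posterior Beta(17/4, 7)
obs 6: x=1 → posterior Beta(21/4, 7)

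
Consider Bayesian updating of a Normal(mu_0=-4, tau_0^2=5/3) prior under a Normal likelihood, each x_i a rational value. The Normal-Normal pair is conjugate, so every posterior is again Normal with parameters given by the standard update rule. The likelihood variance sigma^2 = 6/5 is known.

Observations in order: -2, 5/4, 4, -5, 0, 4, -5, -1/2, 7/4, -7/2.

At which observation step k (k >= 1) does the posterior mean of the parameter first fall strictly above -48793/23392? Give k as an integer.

obs 1: x=-2 → posterior Normal(-122/43, 30/43)
obs 2: x=5/4 → posterior Normal(-363/272, 15/34)
obs 3: x=4 → posterior Normal(37/372, 10/31)
obs 4: x=-5 → posterior Normal(-463/472, 15/59)
obs 5: x=0 → posterior Normal(-463/572, 30/143)
obs 6: x=4 → posterior Normal(-3/32, 5/28)
obs 7: x=-5 → posterior Normal(-563/772, 30/193)
obs 8: x=-1/2 → posterior Normal(-613/872, 15/109)
obs 9: x=7/4 → posterior Normal(-73/162, 10/81)
obs 10: x=-7/2 → posterior Normal(-197/268, 15/134)

k = 2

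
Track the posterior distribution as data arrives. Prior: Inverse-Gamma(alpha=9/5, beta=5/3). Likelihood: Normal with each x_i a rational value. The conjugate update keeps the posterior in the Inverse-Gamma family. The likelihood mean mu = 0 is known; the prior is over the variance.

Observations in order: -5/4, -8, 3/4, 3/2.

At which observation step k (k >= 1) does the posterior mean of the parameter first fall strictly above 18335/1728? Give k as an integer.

obs 1: x=-5/4 → posterior Inverse-Gamma(23/10, 235/96)
obs 2: x=-8 → posterior Inverse-Gamma(14/5, 3307/96)
obs 3: x=3/4 → posterior Inverse-Gamma(33/10, 1667/48)
obs 4: x=3/2 → posterior Inverse-Gamma(19/5, 1721/48)

k = 2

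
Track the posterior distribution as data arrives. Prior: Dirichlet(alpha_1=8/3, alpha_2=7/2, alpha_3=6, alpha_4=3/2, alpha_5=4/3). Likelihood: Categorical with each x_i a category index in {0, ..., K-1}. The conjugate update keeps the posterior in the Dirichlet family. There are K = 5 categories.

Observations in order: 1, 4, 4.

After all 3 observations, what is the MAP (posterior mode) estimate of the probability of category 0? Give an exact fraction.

obs 1: x=1 → posterior Dirichlet(8/3, 9/2, 6, 3/2, 4/3)
obs 2: x=4 → posterior Dirichlet(8/3, 9/2, 6, 3/2, 7/3)
obs 3: x=4 → posterior Dirichlet(8/3, 9/2, 6, 3/2, 10/3)

5/39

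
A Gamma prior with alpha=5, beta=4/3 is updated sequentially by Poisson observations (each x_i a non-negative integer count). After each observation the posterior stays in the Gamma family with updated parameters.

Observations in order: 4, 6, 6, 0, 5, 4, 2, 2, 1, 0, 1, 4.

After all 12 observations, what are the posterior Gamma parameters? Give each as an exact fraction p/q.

alpha=40, beta=40/3

obs 1: x=4 → posterior Gamma(9, 7/3)
obs 2: x=6 → posterior Gamma(15, 10/3)
obs 3: x=6 → posterior Gamma(21, 13/3)
obs 4: x=0 → posterior Gamma(21, 16/3)
obs 5: x=5 → posterior Gamma(26, 19/3)
obs 6: x=4 → posterior Gamma(30, 22/3)
obs 7: x=2 → posterior Gamma(32, 25/3)
obs 8: x=2 → posterior Gamma(34, 28/3)
obs 9: x=1 → posterior Gamma(35, 31/3)
obs 10: x=0 → posterior Gamma(35, 34/3)
obs 11: x=1 → posterior Gamma(36, 37/3)
obs 12: x=4 → posterior Gamma(40, 40/3)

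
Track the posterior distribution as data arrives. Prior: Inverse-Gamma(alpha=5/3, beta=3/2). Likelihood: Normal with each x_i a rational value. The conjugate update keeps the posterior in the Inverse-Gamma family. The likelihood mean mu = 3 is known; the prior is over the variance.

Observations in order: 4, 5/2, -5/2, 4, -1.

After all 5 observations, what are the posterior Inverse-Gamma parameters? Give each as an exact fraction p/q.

alpha=25/6, beta=103/4

obs 1: x=4 → posterior Inverse-Gamma(13/6, 2)
obs 2: x=5/2 → posterior Inverse-Gamma(8/3, 17/8)
obs 3: x=-5/2 → posterior Inverse-Gamma(19/6, 69/4)
obs 4: x=4 → posterior Inverse-Gamma(11/3, 71/4)
obs 5: x=-1 → posterior Inverse-Gamma(25/6, 103/4)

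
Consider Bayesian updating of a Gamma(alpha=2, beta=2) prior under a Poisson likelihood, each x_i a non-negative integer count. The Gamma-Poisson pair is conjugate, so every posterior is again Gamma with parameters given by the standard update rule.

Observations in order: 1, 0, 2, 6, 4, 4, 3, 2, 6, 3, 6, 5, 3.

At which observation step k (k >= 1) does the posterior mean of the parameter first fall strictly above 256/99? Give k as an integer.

obs 1: x=1 → posterior Gamma(3, 3)
obs 2: x=0 → posterior Gamma(3, 4)
obs 3: x=2 → posterior Gamma(5, 5)
obs 4: x=6 → posterior Gamma(11, 6)
obs 5: x=4 → posterior Gamma(15, 7)
obs 6: x=4 → posterior Gamma(19, 8)
obs 7: x=3 → posterior Gamma(22, 9)
obs 8: x=2 → posterior Gamma(24, 10)
obs 9: x=6 → posterior Gamma(30, 11)
obs 10: x=3 → posterior Gamma(33, 12)
obs 11: x=6 → posterior Gamma(39, 13)
obs 12: x=5 → posterior Gamma(44, 14)
obs 13: x=3 → posterior Gamma(47, 15)

k = 9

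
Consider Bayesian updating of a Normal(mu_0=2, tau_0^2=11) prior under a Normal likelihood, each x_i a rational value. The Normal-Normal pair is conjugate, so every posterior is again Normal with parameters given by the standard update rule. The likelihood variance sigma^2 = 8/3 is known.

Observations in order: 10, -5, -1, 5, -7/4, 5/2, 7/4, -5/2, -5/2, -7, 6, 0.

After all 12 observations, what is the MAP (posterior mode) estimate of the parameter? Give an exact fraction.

395/808

obs 1: x=10 → posterior Normal(346/41, 88/41)
obs 2: x=-5 → posterior Normal(181/74, 44/37)
obs 3: x=-1 → posterior Normal(148/107, 88/107)
obs 4: x=5 → posterior Normal(313/140, 22/35)
obs 5: x=-7/4 → posterior Normal(1021/692, 88/173)
obs 6: x=5/2 → posterior Normal(1351/824, 44/103)
obs 7: x=7/4 → posterior Normal(791/478, 88/239)
obs 8: x=-5/2 → posterior Normal(313/272, 11/34)
obs 9: x=-5/2 → posterior Normal(461/610, 88/305)
obs 10: x=-7 → posterior Normal(-1/676, 44/169)
obs 11: x=6 → posterior Normal(395/742, 88/371)
obs 12: x=0 → posterior Normal(395/808, 22/101)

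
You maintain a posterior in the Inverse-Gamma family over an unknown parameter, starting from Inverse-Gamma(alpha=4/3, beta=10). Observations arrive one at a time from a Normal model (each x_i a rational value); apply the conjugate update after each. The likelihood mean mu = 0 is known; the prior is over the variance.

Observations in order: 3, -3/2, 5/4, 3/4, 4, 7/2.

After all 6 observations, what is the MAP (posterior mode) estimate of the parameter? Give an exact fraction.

1479/256

obs 1: x=3 → posterior Inverse-Gamma(11/6, 29/2)
obs 2: x=-3/2 → posterior Inverse-Gamma(7/3, 125/8)
obs 3: x=5/4 → posterior Inverse-Gamma(17/6, 525/32)
obs 4: x=3/4 → posterior Inverse-Gamma(10/3, 267/16)
obs 5: x=4 → posterior Inverse-Gamma(23/6, 395/16)
obs 6: x=7/2 → posterior Inverse-Gamma(13/3, 493/16)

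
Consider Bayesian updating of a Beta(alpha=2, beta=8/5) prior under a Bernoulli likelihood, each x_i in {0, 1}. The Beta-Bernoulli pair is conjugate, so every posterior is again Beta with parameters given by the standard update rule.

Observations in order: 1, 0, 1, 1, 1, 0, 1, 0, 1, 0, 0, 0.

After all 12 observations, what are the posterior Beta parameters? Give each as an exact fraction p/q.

obs 1: x=1 → posterior Beta(3, 8/5)
obs 2: x=0 → posterior Beta(3, 13/5)
obs 3: x=1 → posterior Beta(4, 13/5)
obs 4: x=1 → posterior Beta(5, 13/5)
obs 5: x=1 → posterior Beta(6, 13/5)
obs 6: x=0 → posterior Beta(6, 18/5)
obs 7: x=1 → posterior Beta(7, 18/5)
obs 8: x=0 → posterior Beta(7, 23/5)
obs 9: x=1 → posterior Beta(8, 23/5)
obs 10: x=0 → posterior Beta(8, 28/5)
obs 11: x=0 → posterior Beta(8, 33/5)
obs 12: x=0 → posterior Beta(8, 38/5)

alpha=8, beta=38/5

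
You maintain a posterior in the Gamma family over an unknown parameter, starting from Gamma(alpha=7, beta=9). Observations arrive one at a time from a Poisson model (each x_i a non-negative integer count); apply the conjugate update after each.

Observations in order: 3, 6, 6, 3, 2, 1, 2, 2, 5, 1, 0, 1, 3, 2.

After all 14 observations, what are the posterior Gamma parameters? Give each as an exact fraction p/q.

alpha=44, beta=23

obs 1: x=3 → posterior Gamma(10, 10)
obs 2: x=6 → posterior Gamma(16, 11)
obs 3: x=6 → posterior Gamma(22, 12)
obs 4: x=3 → posterior Gamma(25, 13)
obs 5: x=2 → posterior Gamma(27, 14)
obs 6: x=1 → posterior Gamma(28, 15)
obs 7: x=2 → posterior Gamma(30, 16)
obs 8: x=2 → posterior Gamma(32, 17)
obs 9: x=5 → posterior Gamma(37, 18)
obs 10: x=1 → posterior Gamma(38, 19)
obs 11: x=0 → posterior Gamma(38, 20)
obs 12: x=1 → posterior Gamma(39, 21)
obs 13: x=3 → posterior Gamma(42, 22)
obs 14: x=2 → posterior Gamma(44, 23)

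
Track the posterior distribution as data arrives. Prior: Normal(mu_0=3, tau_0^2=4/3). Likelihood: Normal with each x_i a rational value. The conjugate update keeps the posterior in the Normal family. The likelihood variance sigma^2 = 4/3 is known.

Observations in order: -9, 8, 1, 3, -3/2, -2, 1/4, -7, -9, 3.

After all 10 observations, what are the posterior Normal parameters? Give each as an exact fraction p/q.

mu_0=-41/44, tau_0^2=4/33

obs 1: x=-9 → posterior Normal(-3, 2/3)
obs 2: x=8 → posterior Normal(2/3, 4/9)
obs 3: x=1 → posterior Normal(3/4, 1/3)
obs 4: x=3 → posterior Normal(6/5, 4/15)
obs 5: x=-3/2 → posterior Normal(3/4, 2/9)
obs 6: x=-2 → posterior Normal(5/14, 4/21)
obs 7: x=1/4 → posterior Normal(11/32, 1/6)
obs 8: x=-7 → posterior Normal(-17/36, 4/27)
obs 9: x=-9 → posterior Normal(-53/40, 2/15)
obs 10: x=3 → posterior Normal(-41/44, 4/33)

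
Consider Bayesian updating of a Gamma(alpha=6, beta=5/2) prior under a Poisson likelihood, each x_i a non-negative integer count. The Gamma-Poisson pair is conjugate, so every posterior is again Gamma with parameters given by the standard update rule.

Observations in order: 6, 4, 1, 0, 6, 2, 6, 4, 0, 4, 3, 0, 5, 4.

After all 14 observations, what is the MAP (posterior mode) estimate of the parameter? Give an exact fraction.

100/33

obs 1: x=6 → posterior Gamma(12, 7/2)
obs 2: x=4 → posterior Gamma(16, 9/2)
obs 3: x=1 → posterior Gamma(17, 11/2)
obs 4: x=0 → posterior Gamma(17, 13/2)
obs 5: x=6 → posterior Gamma(23, 15/2)
obs 6: x=2 → posterior Gamma(25, 17/2)
obs 7: x=6 → posterior Gamma(31, 19/2)
obs 8: x=4 → posterior Gamma(35, 21/2)
obs 9: x=0 → posterior Gamma(35, 23/2)
obs 10: x=4 → posterior Gamma(39, 25/2)
obs 11: x=3 → posterior Gamma(42, 27/2)
obs 12: x=0 → posterior Gamma(42, 29/2)
obs 13: x=5 → posterior Gamma(47, 31/2)
obs 14: x=4 → posterior Gamma(51, 33/2)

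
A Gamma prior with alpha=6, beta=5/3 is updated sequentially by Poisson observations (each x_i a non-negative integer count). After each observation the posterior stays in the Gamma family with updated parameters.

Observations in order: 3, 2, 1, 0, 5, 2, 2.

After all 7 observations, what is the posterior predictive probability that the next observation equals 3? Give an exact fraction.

obs 1: x=3 → posterior Gamma(9, 8/3)
obs 2: x=2 → posterior Gamma(11, 11/3)
obs 3: x=1 → posterior Gamma(12, 14/3)
obs 4: x=0 → posterior Gamma(12, 17/3)
obs 5: x=5 → posterior Gamma(17, 20/3)
obs 6: x=2 → posterior Gamma(19, 23/3)
obs 7: x=2 → posterior Gamma(21, 26/3)

24775511688777936253373731666132992/125184900814733057351483732809459681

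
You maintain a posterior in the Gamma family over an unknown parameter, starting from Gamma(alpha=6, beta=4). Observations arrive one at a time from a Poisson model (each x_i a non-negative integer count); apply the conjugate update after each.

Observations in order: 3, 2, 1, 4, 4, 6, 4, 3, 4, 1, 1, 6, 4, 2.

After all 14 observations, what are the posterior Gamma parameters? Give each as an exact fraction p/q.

alpha=51, beta=18

obs 1: x=3 → posterior Gamma(9, 5)
obs 2: x=2 → posterior Gamma(11, 6)
obs 3: x=1 → posterior Gamma(12, 7)
obs 4: x=4 → posterior Gamma(16, 8)
obs 5: x=4 → posterior Gamma(20, 9)
obs 6: x=6 → posterior Gamma(26, 10)
obs 7: x=4 → posterior Gamma(30, 11)
obs 8: x=3 → posterior Gamma(33, 12)
obs 9: x=4 → posterior Gamma(37, 13)
obs 10: x=1 → posterior Gamma(38, 14)
obs 11: x=1 → posterior Gamma(39, 15)
obs 12: x=6 → posterior Gamma(45, 16)
obs 13: x=4 → posterior Gamma(49, 17)
obs 14: x=2 → posterior Gamma(51, 18)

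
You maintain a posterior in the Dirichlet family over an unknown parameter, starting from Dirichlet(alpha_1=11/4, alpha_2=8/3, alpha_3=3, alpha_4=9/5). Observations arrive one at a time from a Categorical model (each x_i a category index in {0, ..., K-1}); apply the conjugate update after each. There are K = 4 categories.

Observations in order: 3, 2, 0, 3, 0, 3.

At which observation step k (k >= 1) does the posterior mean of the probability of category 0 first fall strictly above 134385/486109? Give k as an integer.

obs 1: x=3 → posterior Dirichlet(11/4, 8/3, 3, 14/5)
obs 2: x=2 → posterior Dirichlet(11/4, 8/3, 4, 14/5)
obs 3: x=0 → posterior Dirichlet(15/4, 8/3, 4, 14/5)
obs 4: x=3 → posterior Dirichlet(15/4, 8/3, 4, 19/5)
obs 5: x=0 → posterior Dirichlet(19/4, 8/3, 4, 19/5)
obs 6: x=3 → posterior Dirichlet(19/4, 8/3, 4, 24/5)

k = 3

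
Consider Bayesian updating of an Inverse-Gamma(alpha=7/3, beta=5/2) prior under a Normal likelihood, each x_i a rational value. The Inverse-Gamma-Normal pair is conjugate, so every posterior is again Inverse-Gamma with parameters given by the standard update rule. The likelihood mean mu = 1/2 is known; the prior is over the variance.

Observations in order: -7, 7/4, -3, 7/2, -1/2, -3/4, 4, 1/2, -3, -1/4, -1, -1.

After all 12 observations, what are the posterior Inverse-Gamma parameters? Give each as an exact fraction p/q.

alpha=25/3, beta=1859/32

obs 1: x=-7 → posterior Inverse-Gamma(17/6, 245/8)
obs 2: x=7/4 → posterior Inverse-Gamma(10/3, 1005/32)
obs 3: x=-3 → posterior Inverse-Gamma(23/6, 1201/32)
obs 4: x=7/2 → posterior Inverse-Gamma(13/3, 1345/32)
obs 5: x=-1/2 → posterior Inverse-Gamma(29/6, 1361/32)
obs 6: x=-3/4 → posterior Inverse-Gamma(16/3, 693/16)
obs 7: x=4 → posterior Inverse-Gamma(35/6, 791/16)
obs 8: x=1/2 → posterior Inverse-Gamma(19/3, 791/16)
obs 9: x=-3 → posterior Inverse-Gamma(41/6, 889/16)
obs 10: x=-1/4 → posterior Inverse-Gamma(22/3, 1787/32)
obs 11: x=-1 → posterior Inverse-Gamma(47/6, 1823/32)
obs 12: x=-1 → posterior Inverse-Gamma(25/3, 1859/32)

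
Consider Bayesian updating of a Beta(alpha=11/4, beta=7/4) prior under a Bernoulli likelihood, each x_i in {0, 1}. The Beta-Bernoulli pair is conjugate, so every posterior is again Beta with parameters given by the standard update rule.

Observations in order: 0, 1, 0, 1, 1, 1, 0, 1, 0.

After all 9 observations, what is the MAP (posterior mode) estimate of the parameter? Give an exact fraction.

27/46

obs 1: x=0 → posterior Beta(11/4, 11/4)
obs 2: x=1 → posterior Beta(15/4, 11/4)
obs 3: x=0 → posterior Beta(15/4, 15/4)
obs 4: x=1 → posterior Beta(19/4, 15/4)
obs 5: x=1 → posterior Beta(23/4, 15/4)
obs 6: x=1 → posterior Beta(27/4, 15/4)
obs 7: x=0 → posterior Beta(27/4, 19/4)
obs 8: x=1 → posterior Beta(31/4, 19/4)
obs 9: x=0 → posterior Beta(31/4, 23/4)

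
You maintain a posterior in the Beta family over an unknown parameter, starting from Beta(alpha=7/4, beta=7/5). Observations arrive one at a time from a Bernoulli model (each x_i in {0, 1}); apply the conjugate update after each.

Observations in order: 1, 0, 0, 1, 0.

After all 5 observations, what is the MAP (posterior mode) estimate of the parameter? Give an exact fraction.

55/123

obs 1: x=1 → posterior Beta(11/4, 7/5)
obs 2: x=0 → posterior Beta(11/4, 12/5)
obs 3: x=0 → posterior Beta(11/4, 17/5)
obs 4: x=1 → posterior Beta(15/4, 17/5)
obs 5: x=0 → posterior Beta(15/4, 22/5)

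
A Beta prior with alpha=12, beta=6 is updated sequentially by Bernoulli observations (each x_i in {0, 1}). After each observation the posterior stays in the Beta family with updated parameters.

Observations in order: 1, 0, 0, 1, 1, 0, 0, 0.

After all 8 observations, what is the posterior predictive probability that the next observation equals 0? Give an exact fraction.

11/26

obs 1: x=1 → posterior Beta(13, 6)
obs 2: x=0 → posterior Beta(13, 7)
obs 3: x=0 → posterior Beta(13, 8)
obs 4: x=1 → posterior Beta(14, 8)
obs 5: x=1 → posterior Beta(15, 8)
obs 6: x=0 → posterior Beta(15, 9)
obs 7: x=0 → posterior Beta(15, 10)
obs 8: x=0 → posterior Beta(15, 11)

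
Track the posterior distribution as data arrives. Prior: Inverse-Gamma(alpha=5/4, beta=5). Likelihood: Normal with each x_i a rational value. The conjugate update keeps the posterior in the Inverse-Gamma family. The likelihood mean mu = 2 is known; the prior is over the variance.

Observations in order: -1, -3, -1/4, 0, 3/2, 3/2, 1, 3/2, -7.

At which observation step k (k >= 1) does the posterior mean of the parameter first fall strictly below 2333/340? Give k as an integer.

k = 8

obs 1: x=-1 → posterior Inverse-Gamma(7/4, 19/2)
obs 2: x=-3 → posterior Inverse-Gamma(9/4, 22)
obs 3: x=-1/4 → posterior Inverse-Gamma(11/4, 785/32)
obs 4: x=0 → posterior Inverse-Gamma(13/4, 849/32)
obs 5: x=3/2 → posterior Inverse-Gamma(15/4, 853/32)
obs 6: x=3/2 → posterior Inverse-Gamma(17/4, 857/32)
obs 7: x=1 → posterior Inverse-Gamma(19/4, 873/32)
obs 8: x=3/2 → posterior Inverse-Gamma(21/4, 877/32)
obs 9: x=-7 → posterior Inverse-Gamma(23/4, 2173/32)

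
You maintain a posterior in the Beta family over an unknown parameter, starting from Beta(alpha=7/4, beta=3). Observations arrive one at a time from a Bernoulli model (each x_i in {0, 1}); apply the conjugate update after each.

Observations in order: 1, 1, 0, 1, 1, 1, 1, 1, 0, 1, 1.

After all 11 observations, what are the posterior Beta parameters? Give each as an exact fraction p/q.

alpha=43/4, beta=5

obs 1: x=1 → posterior Beta(11/4, 3)
obs 2: x=1 → posterior Beta(15/4, 3)
obs 3: x=0 → posterior Beta(15/4, 4)
obs 4: x=1 → posterior Beta(19/4, 4)
obs 5: x=1 → posterior Beta(23/4, 4)
obs 6: x=1 → posterior Beta(27/4, 4)
obs 7: x=1 → posterior Beta(31/4, 4)
obs 8: x=1 → posterior Beta(35/4, 4)
obs 9: x=0 → posterior Beta(35/4, 5)
obs 10: x=1 → posterior Beta(39/4, 5)
obs 11: x=1 → posterior Beta(43/4, 5)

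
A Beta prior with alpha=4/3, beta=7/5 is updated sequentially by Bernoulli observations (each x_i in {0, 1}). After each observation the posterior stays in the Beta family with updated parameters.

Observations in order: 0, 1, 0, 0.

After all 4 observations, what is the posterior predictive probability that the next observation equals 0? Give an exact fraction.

obs 1: x=0 → posterior Beta(4/3, 12/5)
obs 2: x=1 → posterior Beta(7/3, 12/5)
obs 3: x=0 → posterior Beta(7/3, 17/5)
obs 4: x=0 → posterior Beta(7/3, 22/5)

66/101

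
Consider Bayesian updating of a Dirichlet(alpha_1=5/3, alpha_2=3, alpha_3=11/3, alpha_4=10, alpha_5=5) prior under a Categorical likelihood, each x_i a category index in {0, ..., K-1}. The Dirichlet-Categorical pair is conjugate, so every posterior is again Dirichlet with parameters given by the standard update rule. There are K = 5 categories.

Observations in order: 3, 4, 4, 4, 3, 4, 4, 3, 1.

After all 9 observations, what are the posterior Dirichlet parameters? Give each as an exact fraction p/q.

obs 1: x=3 → posterior Dirichlet(5/3, 3, 11/3, 11, 5)
obs 2: x=4 → posterior Dirichlet(5/3, 3, 11/3, 11, 6)
obs 3: x=4 → posterior Dirichlet(5/3, 3, 11/3, 11, 7)
obs 4: x=4 → posterior Dirichlet(5/3, 3, 11/3, 11, 8)
obs 5: x=3 → posterior Dirichlet(5/3, 3, 11/3, 12, 8)
obs 6: x=4 → posterior Dirichlet(5/3, 3, 11/3, 12, 9)
obs 7: x=4 → posterior Dirichlet(5/3, 3, 11/3, 12, 10)
obs 8: x=3 → posterior Dirichlet(5/3, 3, 11/3, 13, 10)
obs 9: x=1 → posterior Dirichlet(5/3, 4, 11/3, 13, 10)

alpha_1=5/3, alpha_2=4, alpha_3=11/3, alpha_4=13, alpha_5=10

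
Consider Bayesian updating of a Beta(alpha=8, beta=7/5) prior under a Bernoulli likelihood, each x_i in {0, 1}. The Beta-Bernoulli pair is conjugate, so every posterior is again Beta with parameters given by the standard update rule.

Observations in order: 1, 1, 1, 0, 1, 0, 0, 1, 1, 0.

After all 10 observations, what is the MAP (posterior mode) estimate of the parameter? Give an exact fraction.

obs 1: x=1 → posterior Beta(9, 7/5)
obs 2: x=1 → posterior Beta(10, 7/5)
obs 3: x=1 → posterior Beta(11, 7/5)
obs 4: x=0 → posterior Beta(11, 12/5)
obs 5: x=1 → posterior Beta(12, 12/5)
obs 6: x=0 → posterior Beta(12, 17/5)
obs 7: x=0 → posterior Beta(12, 22/5)
obs 8: x=1 → posterior Beta(13, 22/5)
obs 9: x=1 → posterior Beta(14, 22/5)
obs 10: x=0 → posterior Beta(14, 27/5)

65/87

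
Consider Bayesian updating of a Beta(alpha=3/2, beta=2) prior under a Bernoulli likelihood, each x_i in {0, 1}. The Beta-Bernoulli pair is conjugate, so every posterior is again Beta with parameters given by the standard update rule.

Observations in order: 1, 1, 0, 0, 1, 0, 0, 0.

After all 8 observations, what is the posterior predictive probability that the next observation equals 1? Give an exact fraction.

9/23

obs 1: x=1 → posterior Beta(5/2, 2)
obs 2: x=1 → posterior Beta(7/2, 2)
obs 3: x=0 → posterior Beta(7/2, 3)
obs 4: x=0 → posterior Beta(7/2, 4)
obs 5: x=1 → posterior Beta(9/2, 4)
obs 6: x=0 → posterior Beta(9/2, 5)
obs 7: x=0 → posterior Beta(9/2, 6)
obs 8: x=0 → posterior Beta(9/2, 7)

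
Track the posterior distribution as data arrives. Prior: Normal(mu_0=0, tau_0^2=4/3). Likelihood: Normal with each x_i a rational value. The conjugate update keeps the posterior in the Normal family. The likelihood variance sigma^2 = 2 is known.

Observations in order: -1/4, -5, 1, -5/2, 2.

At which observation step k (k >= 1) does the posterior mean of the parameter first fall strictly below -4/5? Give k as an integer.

k = 2

obs 1: x=-1/4 → posterior Normal(-1/10, 4/5)
obs 2: x=-5 → posterior Normal(-3/2, 4/7)
obs 3: x=1 → posterior Normal(-17/18, 4/9)
obs 4: x=-5/2 → posterior Normal(-27/22, 4/11)
obs 5: x=2 → posterior Normal(-19/26, 4/13)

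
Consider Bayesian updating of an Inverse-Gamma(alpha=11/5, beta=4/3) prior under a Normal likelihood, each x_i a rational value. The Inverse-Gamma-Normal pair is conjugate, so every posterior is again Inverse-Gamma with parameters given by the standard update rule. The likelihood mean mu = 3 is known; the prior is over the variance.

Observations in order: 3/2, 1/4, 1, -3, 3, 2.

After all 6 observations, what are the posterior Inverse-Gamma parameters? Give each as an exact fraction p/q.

obs 1: x=3/2 → posterior Inverse-Gamma(27/10, 59/24)
obs 2: x=1/4 → posterior Inverse-Gamma(16/5, 599/96)
obs 3: x=1 → posterior Inverse-Gamma(37/10, 791/96)
obs 4: x=-3 → posterior Inverse-Gamma(21/5, 2519/96)
obs 5: x=3 → posterior Inverse-Gamma(47/10, 2519/96)
obs 6: x=2 → posterior Inverse-Gamma(26/5, 2567/96)

alpha=26/5, beta=2567/96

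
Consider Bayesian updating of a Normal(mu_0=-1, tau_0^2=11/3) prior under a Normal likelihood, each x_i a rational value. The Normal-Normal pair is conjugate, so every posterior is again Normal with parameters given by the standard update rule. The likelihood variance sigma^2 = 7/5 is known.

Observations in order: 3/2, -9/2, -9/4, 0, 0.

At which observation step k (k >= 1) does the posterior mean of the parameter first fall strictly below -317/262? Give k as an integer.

k = 2

obs 1: x=3/2 → posterior Normal(123/152, 77/76)
obs 2: x=-9/2 → posterior Normal(-186/131, 77/131)
obs 3: x=-9/4 → posterior Normal(-413/248, 77/186)
obs 4: x=0 → posterior Normal(-1239/964, 77/241)
obs 5: x=0 → posterior Normal(-1239/1184, 77/296)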